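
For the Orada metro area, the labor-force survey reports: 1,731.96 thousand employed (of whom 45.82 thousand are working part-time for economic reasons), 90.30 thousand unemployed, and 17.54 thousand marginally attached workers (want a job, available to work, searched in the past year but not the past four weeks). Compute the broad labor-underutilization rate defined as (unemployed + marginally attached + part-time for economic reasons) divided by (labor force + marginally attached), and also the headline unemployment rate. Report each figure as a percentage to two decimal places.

Broad underutilization rate ≈ 8.35%; headline unemployment rate ≈ 4.96%.

Labor force = 1,731.96 + 90.30 = 1,822.26 thousand.
Numerator = 90.30 + 17.54 + 45.82 = 153.66 thousand.
Denominator = 1,822.26 + 17.54 = 1,839.80 thousand.
Broad rate = 153.66 / 1,839.80 = 8.35%.
Headline unemployment rate = 90.30 / 1,822.26 = 4.96%.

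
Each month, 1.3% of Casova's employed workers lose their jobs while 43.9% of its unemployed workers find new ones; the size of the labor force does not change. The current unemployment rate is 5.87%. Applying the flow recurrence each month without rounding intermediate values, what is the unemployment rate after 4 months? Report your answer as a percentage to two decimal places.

Unemployment rate after four months ≈ 3.15%.

With a fixed labor force, u_{t+1} = u_t + s·(1−u_t) − f·u_t = u_t·(1−s−f) + s.
Here 1−s−f = 0.548 and s = 0.013.
u_1 = 0.058700 × 0.548 + 0.013 = 0.045168.
u_2 = 0.045168 × 0.548 + 0.013 = 0.037752.
u_3 = 0.037752 × 0.548 + 0.013 = 0.033688.
u_4 = 0.033688 × 0.548 + 0.013 = 0.031461.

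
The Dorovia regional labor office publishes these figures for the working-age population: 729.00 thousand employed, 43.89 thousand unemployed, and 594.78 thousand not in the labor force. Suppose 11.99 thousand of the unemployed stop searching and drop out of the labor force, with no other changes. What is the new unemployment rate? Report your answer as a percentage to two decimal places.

Initially, labor force = 729.00 + 43.89 = 772.89 thousand, so u = 43.89/772.89 = 5.68%.
After the change, unemployed and labor force both fall by 11.99 → E = 729.00, U = 31.90, labor force = 760.90 thousand.
New unemployment rate = 31.90 / 760.90 = 4.19%.

New unemployment rate ≈ 4.19%.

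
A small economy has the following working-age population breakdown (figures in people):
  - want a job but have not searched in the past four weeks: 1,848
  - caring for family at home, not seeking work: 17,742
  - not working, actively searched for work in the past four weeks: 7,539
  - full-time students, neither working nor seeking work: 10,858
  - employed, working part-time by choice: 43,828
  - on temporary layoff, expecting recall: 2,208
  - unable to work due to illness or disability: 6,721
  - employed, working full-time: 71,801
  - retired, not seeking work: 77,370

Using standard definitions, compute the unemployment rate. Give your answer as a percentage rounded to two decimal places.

Unemployment rate ≈ 7.77%.

Employed = 43,828 + 71,801 = 115,629.
Unemployed = 7,539 + 2,208 = 9,747 (jobless and actively searching, or on temporary layoff).
Labor force = 115,629 + 9,747 = 125,376.
Unemployment rate = 9,747 / 125,376 = 7.77%.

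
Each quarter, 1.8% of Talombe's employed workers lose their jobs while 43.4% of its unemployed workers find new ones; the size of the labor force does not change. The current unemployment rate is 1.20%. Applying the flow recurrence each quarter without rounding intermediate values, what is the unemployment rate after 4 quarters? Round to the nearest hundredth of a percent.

Unemployment rate after four quarters ≈ 3.73%.

With a fixed labor force, u_{t+1} = u_t + s·(1−u_t) − f·u_t = u_t·(1−s−f) + s.
Here 1−s−f = 0.548 and s = 0.018.
u_1 = 0.012000 × 0.548 + 0.018 = 0.024576.
u_2 = 0.024576 × 0.548 + 0.018 = 0.031468.
u_3 = 0.031468 × 0.548 + 0.018 = 0.035244.
u_4 = 0.035244 × 0.548 + 0.018 = 0.037314.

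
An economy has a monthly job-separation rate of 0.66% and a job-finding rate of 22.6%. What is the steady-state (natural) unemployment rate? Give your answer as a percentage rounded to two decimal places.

At steady state the flows balance: s·E = f·U, so U/(E+U) = s/(s+f).
u* = 0.66 / (0.66 + 22.6) = 0.66 / 23.26 = 2.84%.

Steady-state unemployment rate ≈ 2.84%.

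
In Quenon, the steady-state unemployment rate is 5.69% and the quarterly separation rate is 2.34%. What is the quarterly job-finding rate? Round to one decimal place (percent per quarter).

From u* = s/(s+f): f = s·(1−u)/u.
f = 2.34 × (1 − 0.0569) / 0.0569 = 2.2069 / 0.0569 ≈ 38.8% per quarter.

Job-finding rate ≈ 38.8% per quarter.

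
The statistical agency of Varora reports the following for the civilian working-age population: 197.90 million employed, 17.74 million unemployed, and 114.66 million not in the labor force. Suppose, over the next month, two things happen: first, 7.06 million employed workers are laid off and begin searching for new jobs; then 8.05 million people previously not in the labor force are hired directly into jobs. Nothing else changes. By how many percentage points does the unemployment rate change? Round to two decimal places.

Initially, labor force = 197.90 + 17.74 = 215.64 million, so u = 17.74/215.64 = 8.23%.
After the first change, employed falls and unemployed rises by 7.06; labor force unchanged → E = 190.84, U = 24.80, labor force = 215.64 million.
After the second change, employed and labor force both rise by 8.05; unemployed unchanged → E = 198.89, U = 24.80, labor force = 223.69 million.
New unemployment rate = 24.80 / 223.69 = 11.09%.
Change = 11.09% − 8.23% = +2.86 percentage points.

The unemployment rate changes by +2.86 percentage points.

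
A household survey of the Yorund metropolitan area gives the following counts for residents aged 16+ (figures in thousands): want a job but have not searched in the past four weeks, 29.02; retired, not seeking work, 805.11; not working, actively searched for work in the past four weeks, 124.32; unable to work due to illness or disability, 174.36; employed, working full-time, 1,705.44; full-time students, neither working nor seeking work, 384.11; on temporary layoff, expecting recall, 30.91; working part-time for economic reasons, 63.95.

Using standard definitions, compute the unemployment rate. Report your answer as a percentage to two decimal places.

Employed = 1,705.44 + 63.95 = 1,769.39 thousand (anyone who worked, including part-time for economic reasons, counts as employed).
Unemployed = 124.32 + 30.91 = 155.23 thousand (jobless and actively searching, or on temporary layoff).
Labor force = 1,769.39 + 155.23 = 1,924.62 thousand.
Unemployment rate = 155.23 / 1,924.62 = 8.07%.

Unemployment rate ≈ 8.07%.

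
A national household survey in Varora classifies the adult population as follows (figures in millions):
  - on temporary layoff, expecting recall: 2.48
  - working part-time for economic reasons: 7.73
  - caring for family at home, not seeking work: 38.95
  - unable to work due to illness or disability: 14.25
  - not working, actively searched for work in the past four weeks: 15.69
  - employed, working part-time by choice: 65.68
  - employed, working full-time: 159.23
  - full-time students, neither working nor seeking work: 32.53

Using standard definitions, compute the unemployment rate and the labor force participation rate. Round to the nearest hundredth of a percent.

Unemployment rate ≈ 7.24%; labor force participation rate ≈ 74.53%.

Employed = 7.73 + 65.68 + 159.23 = 232.64 million (anyone who worked, including part-time for economic reasons, counts as employed).
Unemployed = 2.48 + 15.69 = 18.17 million (jobless and actively searching, or on temporary layoff).
Labor force = 232.64 + 18.17 = 250.81 million.
Not in labor force = 38.95 + 14.25 + 32.53 = 85.73 million (those not working and not actively searching are outside the labor force).
Civilian working-age population = 250.81 + 85.73 = 336.54 million.
Unemployment rate = 18.17 / 250.81 = 7.24%.
Labor force participation rate = 250.81 / 336.54 = 74.53%.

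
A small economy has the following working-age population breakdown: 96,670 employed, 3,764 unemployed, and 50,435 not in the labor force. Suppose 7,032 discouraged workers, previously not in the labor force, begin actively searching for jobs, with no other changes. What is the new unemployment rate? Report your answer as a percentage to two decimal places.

New unemployment rate ≈ 10.05%.

Initially, labor force = 96,670 + 3,764 = 100,434, so u = 3,764/100,434 = 3.75%.
After the change, unemployed and labor force both rise by 7,032 → E = 96,670, U = 10,796, labor force = 107,466.
New unemployment rate = 10,796 / 107,466 = 10.05%.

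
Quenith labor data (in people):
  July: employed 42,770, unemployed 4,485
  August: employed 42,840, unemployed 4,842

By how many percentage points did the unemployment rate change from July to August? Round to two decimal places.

July: labor force = 42,770 + 4,485 = 47,255; u = 4,485/47,255 = 9.49%.
August: labor force = 42,840 + 4,842 = 47,682; u = 4,842/47,682 = 10.15%.
Change = 10.15% − 9.49% = +0.66 pp.

The unemployment rate changed by +0.66 percentage points.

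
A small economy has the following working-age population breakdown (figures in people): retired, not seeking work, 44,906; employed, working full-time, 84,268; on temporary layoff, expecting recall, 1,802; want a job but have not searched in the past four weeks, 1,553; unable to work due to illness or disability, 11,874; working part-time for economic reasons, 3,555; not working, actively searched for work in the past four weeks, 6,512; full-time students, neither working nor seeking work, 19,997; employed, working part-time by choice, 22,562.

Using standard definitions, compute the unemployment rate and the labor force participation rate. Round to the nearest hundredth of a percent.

Employed = 84,268 + 3,555 + 22,562 = 110,385 (anyone who worked, including part-time for economic reasons, counts as employed).
Unemployed = 1,802 + 6,512 = 8,314 (jobless and actively searching, or on temporary layoff).
Labor force = 110,385 + 8,314 = 118,699.
Not in labor force = 44,906 + 1,553 + 11,874 + 19,997 = 78,330 (those not working and not actively searching are outside the labor force — including those who want a job but have given up searching).
Civilian working-age population = 118,699 + 78,330 = 197,029.
Unemployment rate = 8,314 / 118,699 = 7.00%.
Labor force participation rate = 118,699 / 197,029 = 60.24%.

Unemployment rate ≈ 7.00%; labor force participation rate ≈ 60.24%.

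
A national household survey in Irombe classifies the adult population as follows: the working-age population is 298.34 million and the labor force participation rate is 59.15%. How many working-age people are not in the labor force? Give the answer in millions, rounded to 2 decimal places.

About 121.87 million are not in the labor force.

Share not in the labor force = 1 − 0.5915 = 0.4085.
Not in labor force = 0.4085 × 298.34 ≈ 121.87 million.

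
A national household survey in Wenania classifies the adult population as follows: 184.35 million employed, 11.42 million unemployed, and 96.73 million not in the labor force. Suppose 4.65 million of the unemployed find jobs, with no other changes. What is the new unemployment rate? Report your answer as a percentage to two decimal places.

Initially, labor force = 184.35 + 11.42 = 195.77 million, so u = 11.42/195.77 = 5.83%.
After the change, unemployed falls and employed rises by 4.65; labor force unchanged → E = 189.00, U = 6.77, labor force = 195.77 million.
New unemployment rate = 6.77 / 195.77 = 3.46%.

New unemployment rate ≈ 3.46%.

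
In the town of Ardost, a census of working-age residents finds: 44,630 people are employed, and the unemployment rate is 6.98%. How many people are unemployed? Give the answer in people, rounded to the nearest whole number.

About 3,349 are unemployed.

Let U be the number unemployed. The labor force is E + U, and U/(E+U) = 0.0698.
So U = 0.0698 × 44,630 / (1 − 0.0698) = 3115.17 / 0.9302 ≈ 3,349.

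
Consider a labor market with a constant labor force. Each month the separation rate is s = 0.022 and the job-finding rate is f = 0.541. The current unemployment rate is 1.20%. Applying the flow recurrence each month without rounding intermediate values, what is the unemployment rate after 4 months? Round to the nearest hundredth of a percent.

Unemployment rate after four months ≈ 3.81%.

With a fixed labor force, u_{t+1} = u_t + s·(1−u_t) − f·u_t = u_t·(1−s−f) + s.
Here 1−s−f = 0.437 and s = 0.022.
u_1 = 0.012000 × 0.437 + 0.022 = 0.027244.
u_2 = 0.027244 × 0.437 + 0.022 = 0.033906.
u_3 = 0.033906 × 0.437 + 0.022 = 0.036817.
u_4 = 0.036817 × 0.437 + 0.022 = 0.038089.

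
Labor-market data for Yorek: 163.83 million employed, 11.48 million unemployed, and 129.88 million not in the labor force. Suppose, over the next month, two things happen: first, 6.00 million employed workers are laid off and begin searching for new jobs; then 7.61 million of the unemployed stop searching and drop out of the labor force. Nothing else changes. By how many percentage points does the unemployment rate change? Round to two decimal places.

Initially, labor force = 163.83 + 11.48 = 175.31 million, so u = 11.48/175.31 = 6.55%.
After the first change, employed falls and unemployed rises by 6.00; labor force unchanged → E = 157.83, U = 17.48, labor force = 175.31 million.
After the second change, unemployed and labor force both fall by 7.61 → E = 157.83, U = 9.87, labor force = 167.70 million.
New unemployment rate = 9.87 / 167.70 = 5.89%.
Change = 5.89% − 6.55% = −0.66 percentage points.

The unemployment rate changes by −0.66 percentage points.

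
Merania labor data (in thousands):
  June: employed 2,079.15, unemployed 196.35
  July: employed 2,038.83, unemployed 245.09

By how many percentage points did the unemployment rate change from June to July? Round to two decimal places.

June: labor force = 2,079.15 + 196.35 = 2,275.50; u = 196.35/2,275.50 = 8.63%.
July: labor force = 2,038.83 + 245.09 = 2,283.92; u = 245.09/2,283.92 = 10.73%.
Change = 10.73% − 8.63% = +2.10 pp.

The unemployment rate changed by +2.10 percentage points.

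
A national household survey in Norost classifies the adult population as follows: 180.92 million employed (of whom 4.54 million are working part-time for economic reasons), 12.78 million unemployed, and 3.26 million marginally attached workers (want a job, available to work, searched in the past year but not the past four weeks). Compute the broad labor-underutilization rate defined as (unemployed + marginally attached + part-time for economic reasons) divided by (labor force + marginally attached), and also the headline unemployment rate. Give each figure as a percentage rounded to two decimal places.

Broad underutilization rate ≈ 10.45%; headline unemployment rate ≈ 6.60%.

Labor force = 180.92 + 12.78 = 193.70 million.
Numerator = 12.78 + 3.26 + 4.54 = 20.58 million.
Denominator = 193.70 + 3.26 = 196.96 million.
Broad rate = 20.58 / 196.96 = 10.45%.
Headline unemployment rate = 12.78 / 193.70 = 6.60%.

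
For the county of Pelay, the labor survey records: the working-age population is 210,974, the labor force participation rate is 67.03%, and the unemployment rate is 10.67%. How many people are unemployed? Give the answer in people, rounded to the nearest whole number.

About 15,089 are unemployed.

Labor force = 0.6703 × 210,974 = 141,416.
Unemployed = 0.1067 × 141,416 ≈ 15,089.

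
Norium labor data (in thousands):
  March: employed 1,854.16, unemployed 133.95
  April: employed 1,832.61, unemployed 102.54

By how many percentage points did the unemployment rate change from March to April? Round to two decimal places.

The unemployment rate changed by −1.44 percentage points.

March: labor force = 1,854.16 + 133.95 = 1,988.11; u = 133.95/1,988.11 = 6.74%.
April: labor force = 1,832.61 + 102.54 = 1,935.15; u = 102.54/1,935.15 = 5.30%.
Change = 5.30% − 6.74% = −1.44 pp.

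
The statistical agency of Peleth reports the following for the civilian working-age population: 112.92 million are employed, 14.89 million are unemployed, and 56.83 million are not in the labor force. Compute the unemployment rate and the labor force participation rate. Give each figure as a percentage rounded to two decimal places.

Labor force = employed + unemployed = 112.92 + 14.89 = 127.81 million.
Working-age population = 127.81 + 56.83 = 184.64 million.
Unemployment rate = 14.89 / 127.81 = 11.65%.
Labor force participation rate = 127.81 / 184.64 = 69.22%.

Unemployment rate ≈ 11.65%; labor force participation rate ≈ 69.22%.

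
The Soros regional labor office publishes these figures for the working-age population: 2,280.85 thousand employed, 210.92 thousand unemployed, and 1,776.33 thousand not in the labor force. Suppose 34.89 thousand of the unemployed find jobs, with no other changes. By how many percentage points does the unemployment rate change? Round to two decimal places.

Initially, labor force = 2,280.85 + 210.92 = 2,491.77 thousand, so u = 210.92/2,491.77 = 8.46%.
After the change, unemployed falls and employed rises by 34.89; labor force unchanged → E = 2,315.74, U = 176.03, labor force = 2,491.77 thousand.
New unemployment rate = 176.03 / 2,491.77 = 7.06%.
Change = 7.06% − 8.46% = −1.40 percentage points.

The unemployment rate changes by −1.40 percentage points.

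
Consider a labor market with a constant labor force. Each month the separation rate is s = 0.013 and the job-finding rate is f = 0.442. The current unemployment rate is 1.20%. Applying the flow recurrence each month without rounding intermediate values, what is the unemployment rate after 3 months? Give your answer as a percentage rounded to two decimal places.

Unemployment rate after three months ≈ 2.59%.

With a fixed labor force, u_{t+1} = u_t + s·(1−u_t) − f·u_t = u_t·(1−s−f) + s.
Here 1−s−f = 0.545 and s = 0.013.
u_1 = 0.012000 × 0.545 + 0.013 = 0.019540.
u_2 = 0.019540 × 0.545 + 0.013 = 0.023649.
u_3 = 0.023649 × 0.545 + 0.013 = 0.025889.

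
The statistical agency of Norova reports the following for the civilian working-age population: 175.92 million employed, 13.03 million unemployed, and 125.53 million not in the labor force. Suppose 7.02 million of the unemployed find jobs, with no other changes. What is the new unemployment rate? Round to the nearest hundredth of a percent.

New unemployment rate ≈ 3.18%.

Initially, labor force = 175.92 + 13.03 = 188.95 million, so u = 13.03/188.95 = 6.90%.
After the change, unemployed falls and employed rises by 7.02; labor force unchanged → E = 182.94, U = 6.01, labor force = 188.95 million.
New unemployment rate = 6.01 / 188.95 = 3.18%.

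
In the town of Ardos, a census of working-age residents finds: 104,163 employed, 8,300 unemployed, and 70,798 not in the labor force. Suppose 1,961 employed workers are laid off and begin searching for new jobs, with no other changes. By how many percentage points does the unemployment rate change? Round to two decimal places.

Initially, labor force = 104,163 + 8,300 = 112,463, so u = 8,300/112,463 = 7.38%.
After the change, employed falls and unemployed rises by 1,961; labor force unchanged → E = 102,202, U = 10,261, labor force = 112,463.
New unemployment rate = 10,261 / 112,463 = 9.12%.
Change = 9.12% − 7.38% = +1.74 percentage points.

The unemployment rate changes by +1.74 percentage points.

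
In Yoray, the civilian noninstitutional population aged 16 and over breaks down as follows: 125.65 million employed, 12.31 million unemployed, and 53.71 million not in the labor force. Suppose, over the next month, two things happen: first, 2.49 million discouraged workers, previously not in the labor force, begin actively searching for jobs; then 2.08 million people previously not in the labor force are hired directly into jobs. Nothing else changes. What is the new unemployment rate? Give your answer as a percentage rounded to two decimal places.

Initially, labor force = 125.65 + 12.31 = 137.96 million, so u = 12.31/137.96 = 8.92%.
After the first change, unemployed and labor force both rise by 2.49 → E = 125.65, U = 14.80, labor force = 140.45 million.
After the second change, employed and labor force both rise by 2.08; unemployed unchanged → E = 127.73, U = 14.80, labor force = 142.53 million.
New unemployment rate = 14.80 / 142.53 = 10.38%.

New unemployment rate ≈ 10.38%.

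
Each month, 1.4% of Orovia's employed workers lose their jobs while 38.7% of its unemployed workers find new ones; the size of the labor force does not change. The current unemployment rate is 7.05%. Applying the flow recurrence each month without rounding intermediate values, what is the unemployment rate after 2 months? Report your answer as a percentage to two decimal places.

With a fixed labor force, u_{t+1} = u_t + s·(1−u_t) − f·u_t = u_t·(1−s−f) + s.
Here 1−s−f = 0.599 and s = 0.014.
u_1 = 0.070500 × 0.599 + 0.014 = 0.056229.
u_2 = 0.056229 × 0.599 + 0.014 = 0.047681.

Unemployment rate after two months ≈ 4.77%.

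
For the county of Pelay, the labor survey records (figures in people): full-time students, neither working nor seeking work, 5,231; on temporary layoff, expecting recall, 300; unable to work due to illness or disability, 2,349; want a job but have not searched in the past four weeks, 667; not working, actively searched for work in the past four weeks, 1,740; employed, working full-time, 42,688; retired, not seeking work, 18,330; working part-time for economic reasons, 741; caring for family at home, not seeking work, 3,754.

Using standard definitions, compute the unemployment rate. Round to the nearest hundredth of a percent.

Unemployment rate ≈ 4.49%.

Employed = 42,688 + 741 = 43,429 (anyone who worked, including part-time for economic reasons, counts as employed).
Unemployed = 300 + 1,740 = 2,040 (jobless and actively searching, or on temporary layoff).
Labor force = 43,429 + 2,040 = 45,469.
Unemployment rate = 2,040 / 45,469 = 4.49%.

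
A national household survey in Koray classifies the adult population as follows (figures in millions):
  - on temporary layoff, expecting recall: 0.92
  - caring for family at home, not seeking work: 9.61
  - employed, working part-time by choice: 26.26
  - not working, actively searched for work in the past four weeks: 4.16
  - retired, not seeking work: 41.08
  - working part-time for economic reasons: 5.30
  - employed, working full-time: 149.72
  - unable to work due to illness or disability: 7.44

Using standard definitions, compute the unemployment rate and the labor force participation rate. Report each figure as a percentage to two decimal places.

Employed = 26.26 + 5.30 + 149.72 = 181.28 million (anyone who worked, including part-time for economic reasons, counts as employed).
Unemployed = 0.92 + 4.16 = 5.08 million (jobless and actively searching, or on temporary layoff).
Labor force = 181.28 + 5.08 = 186.36 million.
Not in labor force = 9.61 + 41.08 + 7.44 = 58.13 million (those not working and not actively searching are outside the labor force).
Civilian working-age population = 186.36 + 58.13 = 244.49 million.
Unemployment rate = 5.08 / 186.36 = 2.73%.
Labor force participation rate = 186.36 / 244.49 = 76.22%.

Unemployment rate ≈ 2.73%; labor force participation rate ≈ 76.22%.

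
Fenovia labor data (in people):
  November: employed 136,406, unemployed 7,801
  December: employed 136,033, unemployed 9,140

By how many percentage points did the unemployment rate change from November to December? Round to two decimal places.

November: labor force = 136,406 + 7,801 = 144,207; u = 7,801/144,207 = 5.41%.
December: labor force = 136,033 + 9,140 = 145,173; u = 9,140/145,173 = 6.30%.
Change = 6.30% − 5.41% = +0.89 pp.

The unemployment rate changed by +0.89 percentage points.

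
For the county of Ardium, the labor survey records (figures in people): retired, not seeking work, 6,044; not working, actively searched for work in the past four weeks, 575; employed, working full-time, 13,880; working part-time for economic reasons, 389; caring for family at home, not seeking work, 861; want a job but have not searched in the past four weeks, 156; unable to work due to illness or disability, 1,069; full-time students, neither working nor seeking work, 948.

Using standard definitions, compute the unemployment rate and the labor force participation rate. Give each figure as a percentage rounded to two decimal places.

Unemployment rate ≈ 3.87%; labor force participation rate ≈ 62.05%.

Employed = 13,880 + 389 = 14,269 (anyone who worked, including part-time for economic reasons, counts as employed).
Unemployed = 575.
Labor force = 14,269 + 575 = 14,844.
Not in labor force = 6,044 + 861 + 156 + 1,069 + 948 = 9,078 (those not working and not actively searching are outside the labor force — including those who want a job but have given up searching).
Civilian working-age population = 14,844 + 9,078 = 23,922.
Unemployment rate = 575 / 14,844 = 3.87%.
Labor force participation rate = 14,844 / 23,922 = 62.05%.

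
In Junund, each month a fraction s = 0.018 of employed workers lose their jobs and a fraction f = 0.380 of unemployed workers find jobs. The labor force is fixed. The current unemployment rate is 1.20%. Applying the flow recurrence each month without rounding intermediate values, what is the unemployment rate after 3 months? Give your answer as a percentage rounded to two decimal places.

Unemployment rate after three months ≈ 3.80%.

With a fixed labor force, u_{t+1} = u_t + s·(1−u_t) − f·u_t = u_t·(1−s−f) + s.
Here 1−s−f = 0.602 and s = 0.018.
u_1 = 0.012000 × 0.602 + 0.018 = 0.025224.
u_2 = 0.025224 × 0.602 + 0.018 = 0.033185.
u_3 = 0.033185 × 0.602 + 0.018 = 0.037977.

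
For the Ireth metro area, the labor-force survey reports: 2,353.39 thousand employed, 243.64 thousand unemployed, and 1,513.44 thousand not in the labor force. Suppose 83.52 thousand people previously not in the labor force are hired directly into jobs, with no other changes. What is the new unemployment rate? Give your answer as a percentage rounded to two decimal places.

New unemployment rate ≈ 9.09%.

Initially, labor force = 2,353.39 + 243.64 = 2,597.03 thousand, so u = 243.64/2,597.03 = 9.38%.
After the change, employed and labor force both rise by 83.52; unemployed unchanged → E = 2,436.91, U = 243.64, labor force = 2,680.55 thousand.
New unemployment rate = 243.64 / 2,680.55 = 9.09%.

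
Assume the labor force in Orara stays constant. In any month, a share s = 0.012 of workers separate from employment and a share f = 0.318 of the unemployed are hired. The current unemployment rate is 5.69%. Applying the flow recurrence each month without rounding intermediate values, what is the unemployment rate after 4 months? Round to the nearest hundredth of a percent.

With a fixed labor force, u_{t+1} = u_t + s·(1−u_t) − f·u_t = u_t·(1−s−f) + s.
Here 1−s−f = 0.670 and s = 0.012.
u_1 = 0.056900 × 0.670 + 0.012 = 0.050123.
u_2 = 0.050123 × 0.670 + 0.012 = 0.045582.
u_3 = 0.045582 × 0.670 + 0.012 = 0.042540.
u_4 = 0.042540 × 0.670 + 0.012 = 0.040502.

Unemployment rate after four months ≈ 4.05%.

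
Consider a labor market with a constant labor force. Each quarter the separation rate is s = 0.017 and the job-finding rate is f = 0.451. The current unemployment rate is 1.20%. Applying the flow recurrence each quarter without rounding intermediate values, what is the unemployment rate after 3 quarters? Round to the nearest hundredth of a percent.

With a fixed labor force, u_{t+1} = u_t + s·(1−u_t) − f·u_t = u_t·(1−s−f) + s.
Here 1−s−f = 0.532 and s = 0.017.
u_1 = 0.012000 × 0.532 + 0.017 = 0.023384.
u_2 = 0.023384 × 0.532 + 0.017 = 0.029440.
u_3 = 0.029440 × 0.532 + 0.017 = 0.032662.

Unemployment rate after three quarters ≈ 3.27%.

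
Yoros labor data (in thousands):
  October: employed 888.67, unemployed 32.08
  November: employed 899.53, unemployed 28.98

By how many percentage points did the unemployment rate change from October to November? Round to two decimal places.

October: labor force = 888.67 + 32.08 = 920.75; u = 32.08/920.75 = 3.48%.
November: labor force = 899.53 + 28.98 = 928.51; u = 28.98/928.51 = 3.12%.
Change = 3.12% − 3.48% = −0.36 pp.

The unemployment rate changed by −0.36 percentage points.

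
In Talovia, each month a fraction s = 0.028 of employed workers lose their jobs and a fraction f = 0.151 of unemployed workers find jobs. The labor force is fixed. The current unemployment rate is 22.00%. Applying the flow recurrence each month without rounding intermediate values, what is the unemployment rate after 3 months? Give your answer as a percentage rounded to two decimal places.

With a fixed labor force, u_{t+1} = u_t + s·(1−u_t) − f·u_t = u_t·(1−s−f) + s.
Here 1−s−f = 0.821 and s = 0.028.
u_1 = 0.220000 × 0.821 + 0.028 = 0.208620.
u_2 = 0.208620 × 0.821 + 0.028 = 0.199277.
u_3 = 0.199277 × 0.821 + 0.028 = 0.191606.

Unemployment rate after three months ≈ 19.16%.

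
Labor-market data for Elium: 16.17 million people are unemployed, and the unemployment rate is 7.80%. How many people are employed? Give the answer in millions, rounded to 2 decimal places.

About 191.14 million are employed.

Labor force = U / u = 16.17 / 0.0780 ≈ 207.31 million.
Employed = labor force − unemployed = 207.31 − 16.17 = 191.14 million.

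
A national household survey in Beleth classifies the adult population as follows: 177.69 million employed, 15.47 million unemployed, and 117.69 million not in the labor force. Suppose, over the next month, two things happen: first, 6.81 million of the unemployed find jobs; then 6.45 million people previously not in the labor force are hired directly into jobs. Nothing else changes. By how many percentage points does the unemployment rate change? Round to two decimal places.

Initially, labor force = 177.69 + 15.47 = 193.16 million, so u = 15.47/193.16 = 8.01%.
After the first change, unemployed falls and employed rises by 6.81; labor force unchanged → E = 184.50, U = 8.66, labor force = 193.16 million.
After the second change, employed and labor force both rise by 6.45; unemployed unchanged → E = 190.95, U = 8.66, labor force = 199.61 million.
New unemployment rate = 8.66 / 199.61 = 4.34%.
Change = 4.34% − 8.01% = −3.67 percentage points.

The unemployment rate changes by −3.67 percentage points.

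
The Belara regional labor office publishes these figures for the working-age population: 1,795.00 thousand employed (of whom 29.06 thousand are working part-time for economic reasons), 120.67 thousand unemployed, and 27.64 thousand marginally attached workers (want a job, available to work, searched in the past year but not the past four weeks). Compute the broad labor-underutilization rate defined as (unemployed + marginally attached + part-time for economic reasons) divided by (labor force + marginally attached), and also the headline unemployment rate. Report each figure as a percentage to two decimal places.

Labor force = 1,795.00 + 120.67 = 1,915.67 thousand.
Numerator = 120.67 + 27.64 + 29.06 = 177.37 thousand.
Denominator = 1,915.67 + 27.64 = 1,943.31 thousand.
Broad rate = 177.37 / 1,943.31 = 9.13%.
Headline unemployment rate = 120.67 / 1,915.67 = 6.30%.

Broad underutilization rate ≈ 9.13%; headline unemployment rate ≈ 6.30%.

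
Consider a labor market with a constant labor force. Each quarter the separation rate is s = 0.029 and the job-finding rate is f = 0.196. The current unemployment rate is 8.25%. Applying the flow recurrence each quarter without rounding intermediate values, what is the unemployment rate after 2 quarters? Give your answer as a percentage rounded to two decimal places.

With a fixed labor force, u_{t+1} = u_t + s·(1−u_t) − f·u_t = u_t·(1−s−f) + s.
Here 1−s−f = 0.775 and s = 0.029.
u_1 = 0.082500 × 0.775 + 0.029 = 0.092938.
u_2 = 0.092938 × 0.775 + 0.029 = 0.101027.

Unemployment rate after two quarters ≈ 10.10%.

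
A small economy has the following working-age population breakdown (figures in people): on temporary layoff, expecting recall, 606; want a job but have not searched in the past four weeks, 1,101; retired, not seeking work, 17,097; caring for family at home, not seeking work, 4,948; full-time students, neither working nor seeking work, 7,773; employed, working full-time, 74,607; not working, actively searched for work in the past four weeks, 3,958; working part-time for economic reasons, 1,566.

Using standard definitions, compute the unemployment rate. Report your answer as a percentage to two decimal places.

Unemployment rate ≈ 5.65%.

Employed = 74,607 + 1,566 = 76,173 (anyone who worked, including part-time for economic reasons, counts as employed).
Unemployed = 606 + 3,958 = 4,564 (jobless and actively searching, or on temporary layoff).
Labor force = 76,173 + 4,564 = 80,737.
Unemployment rate = 4,564 / 80,737 = 5.65%.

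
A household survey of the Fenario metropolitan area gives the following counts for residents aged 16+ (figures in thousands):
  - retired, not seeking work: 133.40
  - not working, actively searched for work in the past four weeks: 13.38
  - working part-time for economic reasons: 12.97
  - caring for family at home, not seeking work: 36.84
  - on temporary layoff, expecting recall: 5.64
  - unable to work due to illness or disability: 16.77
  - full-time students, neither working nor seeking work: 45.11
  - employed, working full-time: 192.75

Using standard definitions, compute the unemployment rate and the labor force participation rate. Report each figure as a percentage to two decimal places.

Unemployment rate ≈ 8.46%; labor force participation rate ≈ 49.19%.

Employed = 12.97 + 192.75 = 205.72 thousand (anyone who worked, including part-time for economic reasons, counts as employed).
Unemployed = 13.38 + 5.64 = 19.02 thousand (jobless and actively searching, or on temporary layoff).
Labor force = 205.72 + 19.02 = 224.74 thousand.
Not in labor force = 133.40 + 36.84 + 16.77 + 45.11 = 232.12 thousand (those not working and not actively searching are outside the labor force).
Civilian working-age population = 224.74 + 232.12 = 456.86 thousand.
Unemployment rate = 19.02 / 224.74 = 8.46%.
Labor force participation rate = 224.74 / 456.86 = 49.19%.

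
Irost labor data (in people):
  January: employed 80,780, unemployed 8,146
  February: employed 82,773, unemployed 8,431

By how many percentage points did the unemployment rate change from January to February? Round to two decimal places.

The unemployment rate changed by +0.08 percentage points.

January: labor force = 80,780 + 8,146 = 88,926; u = 8,146/88,926 = 9.16%.
February: labor force = 82,773 + 8,431 = 91,204; u = 8,431/91,204 = 9.24%.
Change = 9.24% − 9.16% = +0.08 pp.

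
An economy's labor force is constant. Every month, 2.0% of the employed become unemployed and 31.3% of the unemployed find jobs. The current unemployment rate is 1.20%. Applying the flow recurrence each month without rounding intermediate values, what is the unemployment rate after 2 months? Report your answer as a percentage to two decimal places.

Unemployment rate after two months ≈ 3.87%.

With a fixed labor force, u_{t+1} = u_t + s·(1−u_t) − f·u_t = u_t·(1−s−f) + s.
Here 1−s−f = 0.667 and s = 0.020.
u_1 = 0.012000 × 0.667 + 0.020 = 0.028004.
u_2 = 0.028004 × 0.667 + 0.020 = 0.038679.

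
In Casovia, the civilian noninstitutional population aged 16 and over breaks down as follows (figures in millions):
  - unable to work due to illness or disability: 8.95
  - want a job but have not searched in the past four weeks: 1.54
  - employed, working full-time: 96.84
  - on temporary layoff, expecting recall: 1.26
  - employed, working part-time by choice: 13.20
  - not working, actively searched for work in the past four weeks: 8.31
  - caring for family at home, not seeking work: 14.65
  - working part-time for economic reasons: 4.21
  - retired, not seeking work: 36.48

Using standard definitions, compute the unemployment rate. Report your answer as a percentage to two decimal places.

Employed = 96.84 + 13.20 + 4.21 = 114.25 million (anyone who worked, including part-time for economic reasons, counts as employed).
Unemployed = 1.26 + 8.31 = 9.57 million (jobless and actively searching, or on temporary layoff).
Labor force = 114.25 + 9.57 = 123.82 million.
Unemployment rate = 9.57 / 123.82 = 7.73%.

Unemployment rate ≈ 7.73%.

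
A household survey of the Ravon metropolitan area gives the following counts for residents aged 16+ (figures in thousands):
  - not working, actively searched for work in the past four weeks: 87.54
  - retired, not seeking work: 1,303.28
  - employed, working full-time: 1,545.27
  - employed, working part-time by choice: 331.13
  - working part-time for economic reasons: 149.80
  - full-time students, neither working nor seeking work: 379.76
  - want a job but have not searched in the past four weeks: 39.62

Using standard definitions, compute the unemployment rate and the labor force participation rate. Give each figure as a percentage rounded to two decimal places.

Unemployment rate ≈ 4.14%; labor force participation rate ≈ 55.10%.

Employed = 1,545.27 + 331.13 + 149.80 = 2,026.20 thousand (anyone who worked, including part-time for economic reasons, counts as employed).
Unemployed = 87.54 thousand.
Labor force = 2,026.20 + 87.54 = 2,113.74 thousand.
Not in labor force = 1,303.28 + 379.76 + 39.62 = 1,722.66 thousand (those not working and not actively searching are outside the labor force — including those who want a job but have given up searching).
Civilian working-age population = 2,113.74 + 1,722.66 = 3,836.40 thousand.
Unemployment rate = 87.54 / 2,113.74 = 4.14%.
Labor force participation rate = 2,113.74 / 3,836.40 = 55.10%.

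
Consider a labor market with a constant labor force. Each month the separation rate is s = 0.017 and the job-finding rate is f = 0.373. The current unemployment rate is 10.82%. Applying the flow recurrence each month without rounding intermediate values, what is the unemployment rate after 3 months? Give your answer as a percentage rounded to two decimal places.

Unemployment rate after three months ≈ 5.83%.

With a fixed labor force, u_{t+1} = u_t + s·(1−u_t) − f·u_t = u_t·(1−s−f) + s.
Here 1−s−f = 0.610 and s = 0.017.
u_1 = 0.108200 × 0.610 + 0.017 = 0.083002.
u_2 = 0.083002 × 0.610 + 0.017 = 0.067631.
u_3 = 0.067631 × 0.610 + 0.017 = 0.058255.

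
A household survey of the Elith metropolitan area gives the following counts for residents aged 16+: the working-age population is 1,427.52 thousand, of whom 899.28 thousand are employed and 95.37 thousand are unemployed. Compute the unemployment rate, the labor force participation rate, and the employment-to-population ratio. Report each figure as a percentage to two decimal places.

Unemployment rate ≈ 9.59%; labor force participation rate ≈ 69.68%; employment-population ratio ≈ 63.00%.

Labor force = employed + unemployed = 899.28 + 95.37 = 994.65 thousand.
Unemployment rate = 95.37 / 994.65 = 9.59%.
Labor force participation rate = 994.65 / 1,427.52 = 69.68%.
Employment-population ratio = 899.28 / 1,427.52 = 63.00%.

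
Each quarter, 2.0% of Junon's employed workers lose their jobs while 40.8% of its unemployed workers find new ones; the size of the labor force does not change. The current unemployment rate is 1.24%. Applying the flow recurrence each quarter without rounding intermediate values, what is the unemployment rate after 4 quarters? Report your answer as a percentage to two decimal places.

With a fixed labor force, u_{t+1} = u_t + s·(1−u_t) − f·u_t = u_t·(1−s−f) + s.
Here 1−s−f = 0.572 and s = 0.020.
u_1 = 0.012400 × 0.572 + 0.020 = 0.027093.
u_2 = 0.027093 × 0.572 + 0.020 = 0.035497.
u_3 = 0.035497 × 0.572 + 0.020 = 0.040304.
u_4 = 0.040304 × 0.572 + 0.020 = 0.043054.

Unemployment rate after four quarters ≈ 4.31%.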